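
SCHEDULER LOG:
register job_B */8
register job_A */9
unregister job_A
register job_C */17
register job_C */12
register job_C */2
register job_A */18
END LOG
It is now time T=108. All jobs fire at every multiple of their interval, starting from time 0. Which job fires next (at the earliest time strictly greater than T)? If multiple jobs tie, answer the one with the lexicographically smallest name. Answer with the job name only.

Op 1: register job_B */8 -> active={job_B:*/8}
Op 2: register job_A */9 -> active={job_A:*/9, job_B:*/8}
Op 3: unregister job_A -> active={job_B:*/8}
Op 4: register job_C */17 -> active={job_B:*/8, job_C:*/17}
Op 5: register job_C */12 -> active={job_B:*/8, job_C:*/12}
Op 6: register job_C */2 -> active={job_B:*/8, job_C:*/2}
Op 7: register job_A */18 -> active={job_A:*/18, job_B:*/8, job_C:*/2}
  job_A: interval 18, next fire after T=108 is 126
  job_B: interval 8, next fire after T=108 is 112
  job_C: interval 2, next fire after T=108 is 110
Earliest = 110, winner (lex tiebreak) = job_C

Answer: job_C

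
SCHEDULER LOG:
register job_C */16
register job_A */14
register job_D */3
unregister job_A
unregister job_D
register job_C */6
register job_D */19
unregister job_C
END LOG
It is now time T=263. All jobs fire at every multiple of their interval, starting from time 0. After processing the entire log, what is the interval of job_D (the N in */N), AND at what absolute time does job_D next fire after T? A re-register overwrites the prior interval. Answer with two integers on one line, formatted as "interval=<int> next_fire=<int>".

Op 1: register job_C */16 -> active={job_C:*/16}
Op 2: register job_A */14 -> active={job_A:*/14, job_C:*/16}
Op 3: register job_D */3 -> active={job_A:*/14, job_C:*/16, job_D:*/3}
Op 4: unregister job_A -> active={job_C:*/16, job_D:*/3}
Op 5: unregister job_D -> active={job_C:*/16}
Op 6: register job_C */6 -> active={job_C:*/6}
Op 7: register job_D */19 -> active={job_C:*/6, job_D:*/19}
Op 8: unregister job_C -> active={job_D:*/19}
Final interval of job_D = 19
Next fire of job_D after T=263: (263//19+1)*19 = 266

Answer: interval=19 next_fire=266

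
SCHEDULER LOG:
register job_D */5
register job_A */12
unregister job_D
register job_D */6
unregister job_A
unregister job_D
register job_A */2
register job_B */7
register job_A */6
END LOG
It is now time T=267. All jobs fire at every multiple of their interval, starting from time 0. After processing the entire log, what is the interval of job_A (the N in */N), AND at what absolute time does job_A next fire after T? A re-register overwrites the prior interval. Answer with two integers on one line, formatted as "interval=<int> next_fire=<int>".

Answer: interval=6 next_fire=270

Derivation:
Op 1: register job_D */5 -> active={job_D:*/5}
Op 2: register job_A */12 -> active={job_A:*/12, job_D:*/5}
Op 3: unregister job_D -> active={job_A:*/12}
Op 4: register job_D */6 -> active={job_A:*/12, job_D:*/6}
Op 5: unregister job_A -> active={job_D:*/6}
Op 6: unregister job_D -> active={}
Op 7: register job_A */2 -> active={job_A:*/2}
Op 8: register job_B */7 -> active={job_A:*/2, job_B:*/7}
Op 9: register job_A */6 -> active={job_A:*/6, job_B:*/7}
Final interval of job_A = 6
Next fire of job_A after T=267: (267//6+1)*6 = 270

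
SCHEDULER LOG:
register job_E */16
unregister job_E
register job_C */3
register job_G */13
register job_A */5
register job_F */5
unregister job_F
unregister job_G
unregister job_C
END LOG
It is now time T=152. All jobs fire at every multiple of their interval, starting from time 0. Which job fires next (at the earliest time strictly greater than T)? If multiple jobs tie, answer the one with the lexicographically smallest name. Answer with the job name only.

Op 1: register job_E */16 -> active={job_E:*/16}
Op 2: unregister job_E -> active={}
Op 3: register job_C */3 -> active={job_C:*/3}
Op 4: register job_G */13 -> active={job_C:*/3, job_G:*/13}
Op 5: register job_A */5 -> active={job_A:*/5, job_C:*/3, job_G:*/13}
Op 6: register job_F */5 -> active={job_A:*/5, job_C:*/3, job_F:*/5, job_G:*/13}
Op 7: unregister job_F -> active={job_A:*/5, job_C:*/3, job_G:*/13}
Op 8: unregister job_G -> active={job_A:*/5, job_C:*/3}
Op 9: unregister job_C -> active={job_A:*/5}
  job_A: interval 5, next fire after T=152 is 155
Earliest = 155, winner (lex tiebreak) = job_A

Answer: job_A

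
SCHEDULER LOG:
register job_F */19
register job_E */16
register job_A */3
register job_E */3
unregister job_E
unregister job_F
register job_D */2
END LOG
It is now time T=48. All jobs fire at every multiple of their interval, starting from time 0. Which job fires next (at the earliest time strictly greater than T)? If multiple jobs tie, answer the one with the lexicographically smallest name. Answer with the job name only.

Answer: job_D

Derivation:
Op 1: register job_F */19 -> active={job_F:*/19}
Op 2: register job_E */16 -> active={job_E:*/16, job_F:*/19}
Op 3: register job_A */3 -> active={job_A:*/3, job_E:*/16, job_F:*/19}
Op 4: register job_E */3 -> active={job_A:*/3, job_E:*/3, job_F:*/19}
Op 5: unregister job_E -> active={job_A:*/3, job_F:*/19}
Op 6: unregister job_F -> active={job_A:*/3}
Op 7: register job_D */2 -> active={job_A:*/3, job_D:*/2}
  job_A: interval 3, next fire after T=48 is 51
  job_D: interval 2, next fire after T=48 is 50
Earliest = 50, winner (lex tiebreak) = job_D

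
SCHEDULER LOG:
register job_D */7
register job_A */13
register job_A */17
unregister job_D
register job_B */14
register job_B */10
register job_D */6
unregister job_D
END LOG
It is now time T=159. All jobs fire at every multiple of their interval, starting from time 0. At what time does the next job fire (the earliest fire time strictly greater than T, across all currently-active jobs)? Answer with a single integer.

Answer: 160

Derivation:
Op 1: register job_D */7 -> active={job_D:*/7}
Op 2: register job_A */13 -> active={job_A:*/13, job_D:*/7}
Op 3: register job_A */17 -> active={job_A:*/17, job_D:*/7}
Op 4: unregister job_D -> active={job_A:*/17}
Op 5: register job_B */14 -> active={job_A:*/17, job_B:*/14}
Op 6: register job_B */10 -> active={job_A:*/17, job_B:*/10}
Op 7: register job_D */6 -> active={job_A:*/17, job_B:*/10, job_D:*/6}
Op 8: unregister job_D -> active={job_A:*/17, job_B:*/10}
  job_A: interval 17, next fire after T=159 is 170
  job_B: interval 10, next fire after T=159 is 160
Earliest fire time = 160 (job job_B)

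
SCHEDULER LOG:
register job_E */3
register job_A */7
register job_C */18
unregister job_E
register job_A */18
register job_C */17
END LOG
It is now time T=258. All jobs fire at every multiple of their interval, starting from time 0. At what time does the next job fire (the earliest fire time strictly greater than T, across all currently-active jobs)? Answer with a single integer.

Answer: 270

Derivation:
Op 1: register job_E */3 -> active={job_E:*/3}
Op 2: register job_A */7 -> active={job_A:*/7, job_E:*/3}
Op 3: register job_C */18 -> active={job_A:*/7, job_C:*/18, job_E:*/3}
Op 4: unregister job_E -> active={job_A:*/7, job_C:*/18}
Op 5: register job_A */18 -> active={job_A:*/18, job_C:*/18}
Op 6: register job_C */17 -> active={job_A:*/18, job_C:*/17}
  job_A: interval 18, next fire after T=258 is 270
  job_C: interval 17, next fire after T=258 is 272
Earliest fire time = 270 (job job_A)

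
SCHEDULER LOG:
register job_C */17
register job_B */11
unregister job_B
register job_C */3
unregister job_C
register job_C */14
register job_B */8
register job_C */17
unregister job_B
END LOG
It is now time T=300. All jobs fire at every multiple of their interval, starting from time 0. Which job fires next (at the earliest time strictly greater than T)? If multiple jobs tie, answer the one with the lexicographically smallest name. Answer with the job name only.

Answer: job_C

Derivation:
Op 1: register job_C */17 -> active={job_C:*/17}
Op 2: register job_B */11 -> active={job_B:*/11, job_C:*/17}
Op 3: unregister job_B -> active={job_C:*/17}
Op 4: register job_C */3 -> active={job_C:*/3}
Op 5: unregister job_C -> active={}
Op 6: register job_C */14 -> active={job_C:*/14}
Op 7: register job_B */8 -> active={job_B:*/8, job_C:*/14}
Op 8: register job_C */17 -> active={job_B:*/8, job_C:*/17}
Op 9: unregister job_B -> active={job_C:*/17}
  job_C: interval 17, next fire after T=300 is 306
Earliest = 306, winner (lex tiebreak) = job_C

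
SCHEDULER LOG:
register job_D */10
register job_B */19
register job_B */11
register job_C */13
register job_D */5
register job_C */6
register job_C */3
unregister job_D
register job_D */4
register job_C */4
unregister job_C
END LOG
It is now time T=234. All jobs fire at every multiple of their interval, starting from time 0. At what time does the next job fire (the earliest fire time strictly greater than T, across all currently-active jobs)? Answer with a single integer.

Answer: 236

Derivation:
Op 1: register job_D */10 -> active={job_D:*/10}
Op 2: register job_B */19 -> active={job_B:*/19, job_D:*/10}
Op 3: register job_B */11 -> active={job_B:*/11, job_D:*/10}
Op 4: register job_C */13 -> active={job_B:*/11, job_C:*/13, job_D:*/10}
Op 5: register job_D */5 -> active={job_B:*/11, job_C:*/13, job_D:*/5}
Op 6: register job_C */6 -> active={job_B:*/11, job_C:*/6, job_D:*/5}
Op 7: register job_C */3 -> active={job_B:*/11, job_C:*/3, job_D:*/5}
Op 8: unregister job_D -> active={job_B:*/11, job_C:*/3}
Op 9: register job_D */4 -> active={job_B:*/11, job_C:*/3, job_D:*/4}
Op 10: register job_C */4 -> active={job_B:*/11, job_C:*/4, job_D:*/4}
Op 11: unregister job_C -> active={job_B:*/11, job_D:*/4}
  job_B: interval 11, next fire after T=234 is 242
  job_D: interval 4, next fire after T=234 is 236
Earliest fire time = 236 (job job_D)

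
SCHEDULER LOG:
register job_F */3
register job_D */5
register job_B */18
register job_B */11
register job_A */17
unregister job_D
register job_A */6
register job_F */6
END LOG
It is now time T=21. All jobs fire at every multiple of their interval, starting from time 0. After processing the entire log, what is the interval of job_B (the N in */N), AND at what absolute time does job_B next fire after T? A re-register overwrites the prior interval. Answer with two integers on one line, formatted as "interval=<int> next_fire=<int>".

Op 1: register job_F */3 -> active={job_F:*/3}
Op 2: register job_D */5 -> active={job_D:*/5, job_F:*/3}
Op 3: register job_B */18 -> active={job_B:*/18, job_D:*/5, job_F:*/3}
Op 4: register job_B */11 -> active={job_B:*/11, job_D:*/5, job_F:*/3}
Op 5: register job_A */17 -> active={job_A:*/17, job_B:*/11, job_D:*/5, job_F:*/3}
Op 6: unregister job_D -> active={job_A:*/17, job_B:*/11, job_F:*/3}
Op 7: register job_A */6 -> active={job_A:*/6, job_B:*/11, job_F:*/3}
Op 8: register job_F */6 -> active={job_A:*/6, job_B:*/11, job_F:*/6}
Final interval of job_B = 11
Next fire of job_B after T=21: (21//11+1)*11 = 22

Answer: interval=11 next_fire=22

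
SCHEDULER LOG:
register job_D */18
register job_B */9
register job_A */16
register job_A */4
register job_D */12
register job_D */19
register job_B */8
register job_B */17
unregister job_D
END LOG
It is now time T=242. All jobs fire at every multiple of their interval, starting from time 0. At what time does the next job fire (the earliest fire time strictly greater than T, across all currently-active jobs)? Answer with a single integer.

Op 1: register job_D */18 -> active={job_D:*/18}
Op 2: register job_B */9 -> active={job_B:*/9, job_D:*/18}
Op 3: register job_A */16 -> active={job_A:*/16, job_B:*/9, job_D:*/18}
Op 4: register job_A */4 -> active={job_A:*/4, job_B:*/9, job_D:*/18}
Op 5: register job_D */12 -> active={job_A:*/4, job_B:*/9, job_D:*/12}
Op 6: register job_D */19 -> active={job_A:*/4, job_B:*/9, job_D:*/19}
Op 7: register job_B */8 -> active={job_A:*/4, job_B:*/8, job_D:*/19}
Op 8: register job_B */17 -> active={job_A:*/4, job_B:*/17, job_D:*/19}
Op 9: unregister job_D -> active={job_A:*/4, job_B:*/17}
  job_A: interval 4, next fire after T=242 is 244
  job_B: interval 17, next fire after T=242 is 255
Earliest fire time = 244 (job job_A)

Answer: 244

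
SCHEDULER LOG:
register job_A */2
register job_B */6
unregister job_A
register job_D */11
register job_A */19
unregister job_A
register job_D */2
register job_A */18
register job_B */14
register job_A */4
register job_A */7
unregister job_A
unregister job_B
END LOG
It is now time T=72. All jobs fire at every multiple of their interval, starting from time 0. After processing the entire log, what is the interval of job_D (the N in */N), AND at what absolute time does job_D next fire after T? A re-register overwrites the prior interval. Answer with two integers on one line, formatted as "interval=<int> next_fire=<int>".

Op 1: register job_A */2 -> active={job_A:*/2}
Op 2: register job_B */6 -> active={job_A:*/2, job_B:*/6}
Op 3: unregister job_A -> active={job_B:*/6}
Op 4: register job_D */11 -> active={job_B:*/6, job_D:*/11}
Op 5: register job_A */19 -> active={job_A:*/19, job_B:*/6, job_D:*/11}
Op 6: unregister job_A -> active={job_B:*/6, job_D:*/11}
Op 7: register job_D */2 -> active={job_B:*/6, job_D:*/2}
Op 8: register job_A */18 -> active={job_A:*/18, job_B:*/6, job_D:*/2}
Op 9: register job_B */14 -> active={job_A:*/18, job_B:*/14, job_D:*/2}
Op 10: register job_A */4 -> active={job_A:*/4, job_B:*/14, job_D:*/2}
Op 11: register job_A */7 -> active={job_A:*/7, job_B:*/14, job_D:*/2}
Op 12: unregister job_A -> active={job_B:*/14, job_D:*/2}
Op 13: unregister job_B -> active={job_D:*/2}
Final interval of job_D = 2
Next fire of job_D after T=72: (72//2+1)*2 = 74

Answer: interval=2 next_fire=74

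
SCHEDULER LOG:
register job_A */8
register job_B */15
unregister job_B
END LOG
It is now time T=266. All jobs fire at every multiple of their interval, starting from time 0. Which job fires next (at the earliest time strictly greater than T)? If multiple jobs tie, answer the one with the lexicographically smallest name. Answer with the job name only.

Op 1: register job_A */8 -> active={job_A:*/8}
Op 2: register job_B */15 -> active={job_A:*/8, job_B:*/15}
Op 3: unregister job_B -> active={job_A:*/8}
  job_A: interval 8, next fire after T=266 is 272
Earliest = 272, winner (lex tiebreak) = job_A

Answer: job_A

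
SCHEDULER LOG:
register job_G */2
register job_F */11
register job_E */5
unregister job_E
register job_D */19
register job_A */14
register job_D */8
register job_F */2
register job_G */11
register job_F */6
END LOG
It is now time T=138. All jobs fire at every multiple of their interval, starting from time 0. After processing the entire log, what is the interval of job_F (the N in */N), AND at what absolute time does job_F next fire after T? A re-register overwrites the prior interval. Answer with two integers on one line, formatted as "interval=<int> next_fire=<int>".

Answer: interval=6 next_fire=144

Derivation:
Op 1: register job_G */2 -> active={job_G:*/2}
Op 2: register job_F */11 -> active={job_F:*/11, job_G:*/2}
Op 3: register job_E */5 -> active={job_E:*/5, job_F:*/11, job_G:*/2}
Op 4: unregister job_E -> active={job_F:*/11, job_G:*/2}
Op 5: register job_D */19 -> active={job_D:*/19, job_F:*/11, job_G:*/2}
Op 6: register job_A */14 -> active={job_A:*/14, job_D:*/19, job_F:*/11, job_G:*/2}
Op 7: register job_D */8 -> active={job_A:*/14, job_D:*/8, job_F:*/11, job_G:*/2}
Op 8: register job_F */2 -> active={job_A:*/14, job_D:*/8, job_F:*/2, job_G:*/2}
Op 9: register job_G */11 -> active={job_A:*/14, job_D:*/8, job_F:*/2, job_G:*/11}
Op 10: register job_F */6 -> active={job_A:*/14, job_D:*/8, job_F:*/6, job_G:*/11}
Final interval of job_F = 6
Next fire of job_F after T=138: (138//6+1)*6 = 144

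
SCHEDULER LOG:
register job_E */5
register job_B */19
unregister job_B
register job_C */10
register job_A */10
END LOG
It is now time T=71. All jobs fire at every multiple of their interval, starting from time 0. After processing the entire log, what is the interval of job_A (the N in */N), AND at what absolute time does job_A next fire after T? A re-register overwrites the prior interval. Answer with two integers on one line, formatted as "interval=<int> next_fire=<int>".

Answer: interval=10 next_fire=80

Derivation:
Op 1: register job_E */5 -> active={job_E:*/5}
Op 2: register job_B */19 -> active={job_B:*/19, job_E:*/5}
Op 3: unregister job_B -> active={job_E:*/5}
Op 4: register job_C */10 -> active={job_C:*/10, job_E:*/5}
Op 5: register job_A */10 -> active={job_A:*/10, job_C:*/10, job_E:*/5}
Final interval of job_A = 10
Next fire of job_A after T=71: (71//10+1)*10 = 80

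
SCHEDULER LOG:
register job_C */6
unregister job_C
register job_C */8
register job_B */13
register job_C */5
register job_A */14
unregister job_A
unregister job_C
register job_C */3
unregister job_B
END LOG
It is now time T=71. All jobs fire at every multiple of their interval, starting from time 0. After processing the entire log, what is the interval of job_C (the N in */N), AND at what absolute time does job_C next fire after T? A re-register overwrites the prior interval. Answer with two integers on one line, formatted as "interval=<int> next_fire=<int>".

Op 1: register job_C */6 -> active={job_C:*/6}
Op 2: unregister job_C -> active={}
Op 3: register job_C */8 -> active={job_C:*/8}
Op 4: register job_B */13 -> active={job_B:*/13, job_C:*/8}
Op 5: register job_C */5 -> active={job_B:*/13, job_C:*/5}
Op 6: register job_A */14 -> active={job_A:*/14, job_B:*/13, job_C:*/5}
Op 7: unregister job_A -> active={job_B:*/13, job_C:*/5}
Op 8: unregister job_C -> active={job_B:*/13}
Op 9: register job_C */3 -> active={job_B:*/13, job_C:*/3}
Op 10: unregister job_B -> active={job_C:*/3}
Final interval of job_C = 3
Next fire of job_C after T=71: (71//3+1)*3 = 72

Answer: interval=3 next_fire=72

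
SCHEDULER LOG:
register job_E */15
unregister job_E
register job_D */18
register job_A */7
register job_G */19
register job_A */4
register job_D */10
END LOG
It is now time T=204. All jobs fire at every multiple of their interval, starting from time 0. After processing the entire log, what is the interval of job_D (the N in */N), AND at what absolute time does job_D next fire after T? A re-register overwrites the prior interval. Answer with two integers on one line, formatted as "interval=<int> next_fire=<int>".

Op 1: register job_E */15 -> active={job_E:*/15}
Op 2: unregister job_E -> active={}
Op 3: register job_D */18 -> active={job_D:*/18}
Op 4: register job_A */7 -> active={job_A:*/7, job_D:*/18}
Op 5: register job_G */19 -> active={job_A:*/7, job_D:*/18, job_G:*/19}
Op 6: register job_A */4 -> active={job_A:*/4, job_D:*/18, job_G:*/19}
Op 7: register job_D */10 -> active={job_A:*/4, job_D:*/10, job_G:*/19}
Final interval of job_D = 10
Next fire of job_D after T=204: (204//10+1)*10 = 210

Answer: interval=10 next_fire=210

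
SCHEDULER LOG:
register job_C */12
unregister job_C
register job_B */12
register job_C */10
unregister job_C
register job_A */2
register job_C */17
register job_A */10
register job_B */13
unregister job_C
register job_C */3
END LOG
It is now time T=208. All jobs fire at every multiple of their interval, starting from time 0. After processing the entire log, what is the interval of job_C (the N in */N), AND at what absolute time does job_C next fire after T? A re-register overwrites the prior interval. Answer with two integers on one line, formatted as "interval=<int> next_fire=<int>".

Op 1: register job_C */12 -> active={job_C:*/12}
Op 2: unregister job_C -> active={}
Op 3: register job_B */12 -> active={job_B:*/12}
Op 4: register job_C */10 -> active={job_B:*/12, job_C:*/10}
Op 5: unregister job_C -> active={job_B:*/12}
Op 6: register job_A */2 -> active={job_A:*/2, job_B:*/12}
Op 7: register job_C */17 -> active={job_A:*/2, job_B:*/12, job_C:*/17}
Op 8: register job_A */10 -> active={job_A:*/10, job_B:*/12, job_C:*/17}
Op 9: register job_B */13 -> active={job_A:*/10, job_B:*/13, job_C:*/17}
Op 10: unregister job_C -> active={job_A:*/10, job_B:*/13}
Op 11: register job_C */3 -> active={job_A:*/10, job_B:*/13, job_C:*/3}
Final interval of job_C = 3
Next fire of job_C after T=208: (208//3+1)*3 = 210

Answer: interval=3 next_fire=210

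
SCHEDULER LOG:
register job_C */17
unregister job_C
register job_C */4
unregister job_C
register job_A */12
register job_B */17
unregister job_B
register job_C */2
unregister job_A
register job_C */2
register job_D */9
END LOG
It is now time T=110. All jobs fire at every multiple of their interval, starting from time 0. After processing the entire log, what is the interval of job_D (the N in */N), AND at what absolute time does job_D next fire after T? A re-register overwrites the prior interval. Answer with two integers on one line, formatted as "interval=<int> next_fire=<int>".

Op 1: register job_C */17 -> active={job_C:*/17}
Op 2: unregister job_C -> active={}
Op 3: register job_C */4 -> active={job_C:*/4}
Op 4: unregister job_C -> active={}
Op 5: register job_A */12 -> active={job_A:*/12}
Op 6: register job_B */17 -> active={job_A:*/12, job_B:*/17}
Op 7: unregister job_B -> active={job_A:*/12}
Op 8: register job_C */2 -> active={job_A:*/12, job_C:*/2}
Op 9: unregister job_A -> active={job_C:*/2}
Op 10: register job_C */2 -> active={job_C:*/2}
Op 11: register job_D */9 -> active={job_C:*/2, job_D:*/9}
Final interval of job_D = 9
Next fire of job_D after T=110: (110//9+1)*9 = 117

Answer: interval=9 next_fire=117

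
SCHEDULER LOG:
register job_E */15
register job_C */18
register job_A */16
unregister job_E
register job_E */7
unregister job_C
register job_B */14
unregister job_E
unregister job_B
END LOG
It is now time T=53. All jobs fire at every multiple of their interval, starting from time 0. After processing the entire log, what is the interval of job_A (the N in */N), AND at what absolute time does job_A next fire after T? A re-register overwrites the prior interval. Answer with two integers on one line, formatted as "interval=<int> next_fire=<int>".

Op 1: register job_E */15 -> active={job_E:*/15}
Op 2: register job_C */18 -> active={job_C:*/18, job_E:*/15}
Op 3: register job_A */16 -> active={job_A:*/16, job_C:*/18, job_E:*/15}
Op 4: unregister job_E -> active={job_A:*/16, job_C:*/18}
Op 5: register job_E */7 -> active={job_A:*/16, job_C:*/18, job_E:*/7}
Op 6: unregister job_C -> active={job_A:*/16, job_E:*/7}
Op 7: register job_B */14 -> active={job_A:*/16, job_B:*/14, job_E:*/7}
Op 8: unregister job_E -> active={job_A:*/16, job_B:*/14}
Op 9: unregister job_B -> active={job_A:*/16}
Final interval of job_A = 16
Next fire of job_A after T=53: (53//16+1)*16 = 64

Answer: interval=16 next_fire=64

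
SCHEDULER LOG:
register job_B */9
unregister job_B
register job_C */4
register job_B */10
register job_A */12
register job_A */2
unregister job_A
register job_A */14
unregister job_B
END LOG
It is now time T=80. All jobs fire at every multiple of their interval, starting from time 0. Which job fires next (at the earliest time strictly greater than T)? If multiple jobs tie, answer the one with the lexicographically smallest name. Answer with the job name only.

Answer: job_A

Derivation:
Op 1: register job_B */9 -> active={job_B:*/9}
Op 2: unregister job_B -> active={}
Op 3: register job_C */4 -> active={job_C:*/4}
Op 4: register job_B */10 -> active={job_B:*/10, job_C:*/4}
Op 5: register job_A */12 -> active={job_A:*/12, job_B:*/10, job_C:*/4}
Op 6: register job_A */2 -> active={job_A:*/2, job_B:*/10, job_C:*/4}
Op 7: unregister job_A -> active={job_B:*/10, job_C:*/4}
Op 8: register job_A */14 -> active={job_A:*/14, job_B:*/10, job_C:*/4}
Op 9: unregister job_B -> active={job_A:*/14, job_C:*/4}
  job_A: interval 14, next fire after T=80 is 84
  job_C: interval 4, next fire after T=80 is 84
Earliest = 84, winner (lex tiebreak) = job_A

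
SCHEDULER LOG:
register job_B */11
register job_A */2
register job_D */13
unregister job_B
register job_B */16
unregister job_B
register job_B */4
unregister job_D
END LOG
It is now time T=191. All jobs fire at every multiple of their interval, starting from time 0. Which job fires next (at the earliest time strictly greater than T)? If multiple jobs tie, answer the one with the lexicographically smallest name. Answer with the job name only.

Answer: job_A

Derivation:
Op 1: register job_B */11 -> active={job_B:*/11}
Op 2: register job_A */2 -> active={job_A:*/2, job_B:*/11}
Op 3: register job_D */13 -> active={job_A:*/2, job_B:*/11, job_D:*/13}
Op 4: unregister job_B -> active={job_A:*/2, job_D:*/13}
Op 5: register job_B */16 -> active={job_A:*/2, job_B:*/16, job_D:*/13}
Op 6: unregister job_B -> active={job_A:*/2, job_D:*/13}
Op 7: register job_B */4 -> active={job_A:*/2, job_B:*/4, job_D:*/13}
Op 8: unregister job_D -> active={job_A:*/2, job_B:*/4}
  job_A: interval 2, next fire after T=191 is 192
  job_B: interval 4, next fire after T=191 is 192
Earliest = 192, winner (lex tiebreak) = job_A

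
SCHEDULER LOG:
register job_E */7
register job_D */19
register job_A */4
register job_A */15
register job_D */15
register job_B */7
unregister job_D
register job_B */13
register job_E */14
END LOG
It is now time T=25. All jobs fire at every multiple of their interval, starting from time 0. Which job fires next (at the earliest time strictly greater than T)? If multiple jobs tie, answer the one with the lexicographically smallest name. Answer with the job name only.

Answer: job_B

Derivation:
Op 1: register job_E */7 -> active={job_E:*/7}
Op 2: register job_D */19 -> active={job_D:*/19, job_E:*/7}
Op 3: register job_A */4 -> active={job_A:*/4, job_D:*/19, job_E:*/7}
Op 4: register job_A */15 -> active={job_A:*/15, job_D:*/19, job_E:*/7}
Op 5: register job_D */15 -> active={job_A:*/15, job_D:*/15, job_E:*/7}
Op 6: register job_B */7 -> active={job_A:*/15, job_B:*/7, job_D:*/15, job_E:*/7}
Op 7: unregister job_D -> active={job_A:*/15, job_B:*/7, job_E:*/7}
Op 8: register job_B */13 -> active={job_A:*/15, job_B:*/13, job_E:*/7}
Op 9: register job_E */14 -> active={job_A:*/15, job_B:*/13, job_E:*/14}
  job_A: interval 15, next fire after T=25 is 30
  job_B: interval 13, next fire after T=25 is 26
  job_E: interval 14, next fire after T=25 is 28
Earliest = 26, winner (lex tiebreak) = job_B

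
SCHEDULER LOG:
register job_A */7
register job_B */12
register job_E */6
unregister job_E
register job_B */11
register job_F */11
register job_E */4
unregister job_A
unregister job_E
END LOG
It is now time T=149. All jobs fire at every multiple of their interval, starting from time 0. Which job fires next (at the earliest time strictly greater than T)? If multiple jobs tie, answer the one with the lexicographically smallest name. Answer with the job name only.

Op 1: register job_A */7 -> active={job_A:*/7}
Op 2: register job_B */12 -> active={job_A:*/7, job_B:*/12}
Op 3: register job_E */6 -> active={job_A:*/7, job_B:*/12, job_E:*/6}
Op 4: unregister job_E -> active={job_A:*/7, job_B:*/12}
Op 5: register job_B */11 -> active={job_A:*/7, job_B:*/11}
Op 6: register job_F */11 -> active={job_A:*/7, job_B:*/11, job_F:*/11}
Op 7: register job_E */4 -> active={job_A:*/7, job_B:*/11, job_E:*/4, job_F:*/11}
Op 8: unregister job_A -> active={job_B:*/11, job_E:*/4, job_F:*/11}
Op 9: unregister job_E -> active={job_B:*/11, job_F:*/11}
  job_B: interval 11, next fire after T=149 is 154
  job_F: interval 11, next fire after T=149 is 154
Earliest = 154, winner (lex tiebreak) = job_B

Answer: job_B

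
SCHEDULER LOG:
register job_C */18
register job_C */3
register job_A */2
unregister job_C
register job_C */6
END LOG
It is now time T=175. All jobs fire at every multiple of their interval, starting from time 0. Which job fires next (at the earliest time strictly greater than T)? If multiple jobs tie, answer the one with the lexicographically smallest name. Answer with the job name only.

Answer: job_A

Derivation:
Op 1: register job_C */18 -> active={job_C:*/18}
Op 2: register job_C */3 -> active={job_C:*/3}
Op 3: register job_A */2 -> active={job_A:*/2, job_C:*/3}
Op 4: unregister job_C -> active={job_A:*/2}
Op 5: register job_C */6 -> active={job_A:*/2, job_C:*/6}
  job_A: interval 2, next fire after T=175 is 176
  job_C: interval 6, next fire after T=175 is 180
Earliest = 176, winner (lex tiebreak) = job_A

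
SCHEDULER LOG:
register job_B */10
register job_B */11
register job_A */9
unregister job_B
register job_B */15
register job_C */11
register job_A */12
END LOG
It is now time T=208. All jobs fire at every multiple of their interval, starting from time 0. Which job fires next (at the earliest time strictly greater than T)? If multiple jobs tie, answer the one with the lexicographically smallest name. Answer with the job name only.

Answer: job_C

Derivation:
Op 1: register job_B */10 -> active={job_B:*/10}
Op 2: register job_B */11 -> active={job_B:*/11}
Op 3: register job_A */9 -> active={job_A:*/9, job_B:*/11}
Op 4: unregister job_B -> active={job_A:*/9}
Op 5: register job_B */15 -> active={job_A:*/9, job_B:*/15}
Op 6: register job_C */11 -> active={job_A:*/9, job_B:*/15, job_C:*/11}
Op 7: register job_A */12 -> active={job_A:*/12, job_B:*/15, job_C:*/11}
  job_A: interval 12, next fire after T=208 is 216
  job_B: interval 15, next fire after T=208 is 210
  job_C: interval 11, next fire after T=208 is 209
Earliest = 209, winner (lex tiebreak) = job_C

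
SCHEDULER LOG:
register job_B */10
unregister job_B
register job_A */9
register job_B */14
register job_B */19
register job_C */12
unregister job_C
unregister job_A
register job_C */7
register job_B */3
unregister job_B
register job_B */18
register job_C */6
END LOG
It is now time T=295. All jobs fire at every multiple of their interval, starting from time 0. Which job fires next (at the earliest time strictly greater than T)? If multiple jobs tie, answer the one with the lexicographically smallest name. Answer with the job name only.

Answer: job_C

Derivation:
Op 1: register job_B */10 -> active={job_B:*/10}
Op 2: unregister job_B -> active={}
Op 3: register job_A */9 -> active={job_A:*/9}
Op 4: register job_B */14 -> active={job_A:*/9, job_B:*/14}
Op 5: register job_B */19 -> active={job_A:*/9, job_B:*/19}
Op 6: register job_C */12 -> active={job_A:*/9, job_B:*/19, job_C:*/12}
Op 7: unregister job_C -> active={job_A:*/9, job_B:*/19}
Op 8: unregister job_A -> active={job_B:*/19}
Op 9: register job_C */7 -> active={job_B:*/19, job_C:*/7}
Op 10: register job_B */3 -> active={job_B:*/3, job_C:*/7}
Op 11: unregister job_B -> active={job_C:*/7}
Op 12: register job_B */18 -> active={job_B:*/18, job_C:*/7}
Op 13: register job_C */6 -> active={job_B:*/18, job_C:*/6}
  job_B: interval 18, next fire after T=295 is 306
  job_C: interval 6, next fire after T=295 is 300
Earliest = 300, winner (lex tiebreak) = job_C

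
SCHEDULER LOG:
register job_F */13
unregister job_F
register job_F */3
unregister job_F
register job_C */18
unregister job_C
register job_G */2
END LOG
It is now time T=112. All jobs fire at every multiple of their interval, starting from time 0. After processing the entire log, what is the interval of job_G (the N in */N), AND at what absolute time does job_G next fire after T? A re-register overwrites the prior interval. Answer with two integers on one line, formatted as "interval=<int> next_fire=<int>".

Answer: interval=2 next_fire=114

Derivation:
Op 1: register job_F */13 -> active={job_F:*/13}
Op 2: unregister job_F -> active={}
Op 3: register job_F */3 -> active={job_F:*/3}
Op 4: unregister job_F -> active={}
Op 5: register job_C */18 -> active={job_C:*/18}
Op 6: unregister job_C -> active={}
Op 7: register job_G */2 -> active={job_G:*/2}
Final interval of job_G = 2
Next fire of job_G after T=112: (112//2+1)*2 = 114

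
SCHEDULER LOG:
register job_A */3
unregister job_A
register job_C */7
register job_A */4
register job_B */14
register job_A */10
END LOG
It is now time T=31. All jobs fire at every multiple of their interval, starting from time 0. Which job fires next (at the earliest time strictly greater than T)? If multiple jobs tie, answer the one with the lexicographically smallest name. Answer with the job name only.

Answer: job_C

Derivation:
Op 1: register job_A */3 -> active={job_A:*/3}
Op 2: unregister job_A -> active={}
Op 3: register job_C */7 -> active={job_C:*/7}
Op 4: register job_A */4 -> active={job_A:*/4, job_C:*/7}
Op 5: register job_B */14 -> active={job_A:*/4, job_B:*/14, job_C:*/7}
Op 6: register job_A */10 -> active={job_A:*/10, job_B:*/14, job_C:*/7}
  job_A: interval 10, next fire after T=31 is 40
  job_B: interval 14, next fire after T=31 is 42
  job_C: interval 7, next fire after T=31 is 35
Earliest = 35, winner (lex tiebreak) = job_C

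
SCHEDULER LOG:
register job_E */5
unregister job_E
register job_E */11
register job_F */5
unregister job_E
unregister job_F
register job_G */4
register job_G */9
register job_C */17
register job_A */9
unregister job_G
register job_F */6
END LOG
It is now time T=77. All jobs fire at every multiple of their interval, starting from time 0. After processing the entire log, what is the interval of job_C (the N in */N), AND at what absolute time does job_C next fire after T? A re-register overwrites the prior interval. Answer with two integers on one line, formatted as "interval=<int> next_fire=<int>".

Op 1: register job_E */5 -> active={job_E:*/5}
Op 2: unregister job_E -> active={}
Op 3: register job_E */11 -> active={job_E:*/11}
Op 4: register job_F */5 -> active={job_E:*/11, job_F:*/5}
Op 5: unregister job_E -> active={job_F:*/5}
Op 6: unregister job_F -> active={}
Op 7: register job_G */4 -> active={job_G:*/4}
Op 8: register job_G */9 -> active={job_G:*/9}
Op 9: register job_C */17 -> active={job_C:*/17, job_G:*/9}
Op 10: register job_A */9 -> active={job_A:*/9, job_C:*/17, job_G:*/9}
Op 11: unregister job_G -> active={job_A:*/9, job_C:*/17}
Op 12: register job_F */6 -> active={job_A:*/9, job_C:*/17, job_F:*/6}
Final interval of job_C = 17
Next fire of job_C after T=77: (77//17+1)*17 = 85

Answer: interval=17 next_fire=85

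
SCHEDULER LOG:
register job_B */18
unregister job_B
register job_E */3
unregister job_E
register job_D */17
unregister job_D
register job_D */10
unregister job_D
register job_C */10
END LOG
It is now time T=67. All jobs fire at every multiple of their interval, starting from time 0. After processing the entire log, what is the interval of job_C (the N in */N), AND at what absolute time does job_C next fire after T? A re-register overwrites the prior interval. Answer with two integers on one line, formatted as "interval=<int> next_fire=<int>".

Answer: interval=10 next_fire=70

Derivation:
Op 1: register job_B */18 -> active={job_B:*/18}
Op 2: unregister job_B -> active={}
Op 3: register job_E */3 -> active={job_E:*/3}
Op 4: unregister job_E -> active={}
Op 5: register job_D */17 -> active={job_D:*/17}
Op 6: unregister job_D -> active={}
Op 7: register job_D */10 -> active={job_D:*/10}
Op 8: unregister job_D -> active={}
Op 9: register job_C */10 -> active={job_C:*/10}
Final interval of job_C = 10
Next fire of job_C after T=67: (67//10+1)*10 = 70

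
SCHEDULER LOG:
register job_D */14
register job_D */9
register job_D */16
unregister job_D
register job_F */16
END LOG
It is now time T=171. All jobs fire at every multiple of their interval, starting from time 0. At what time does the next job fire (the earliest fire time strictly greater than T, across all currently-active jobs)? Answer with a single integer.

Answer: 176

Derivation:
Op 1: register job_D */14 -> active={job_D:*/14}
Op 2: register job_D */9 -> active={job_D:*/9}
Op 3: register job_D */16 -> active={job_D:*/16}
Op 4: unregister job_D -> active={}
Op 5: register job_F */16 -> active={job_F:*/16}
  job_F: interval 16, next fire after T=171 is 176
Earliest fire time = 176 (job job_F)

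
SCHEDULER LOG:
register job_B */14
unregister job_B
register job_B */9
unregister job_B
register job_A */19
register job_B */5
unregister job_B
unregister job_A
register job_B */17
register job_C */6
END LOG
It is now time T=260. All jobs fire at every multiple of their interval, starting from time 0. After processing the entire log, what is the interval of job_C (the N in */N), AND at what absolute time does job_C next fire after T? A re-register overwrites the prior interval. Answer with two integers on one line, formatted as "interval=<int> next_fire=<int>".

Op 1: register job_B */14 -> active={job_B:*/14}
Op 2: unregister job_B -> active={}
Op 3: register job_B */9 -> active={job_B:*/9}
Op 4: unregister job_B -> active={}
Op 5: register job_A */19 -> active={job_A:*/19}
Op 6: register job_B */5 -> active={job_A:*/19, job_B:*/5}
Op 7: unregister job_B -> active={job_A:*/19}
Op 8: unregister job_A -> active={}
Op 9: register job_B */17 -> active={job_B:*/17}
Op 10: register job_C */6 -> active={job_B:*/17, job_C:*/6}
Final interval of job_C = 6
Next fire of job_C after T=260: (260//6+1)*6 = 264

Answer: interval=6 next_fire=264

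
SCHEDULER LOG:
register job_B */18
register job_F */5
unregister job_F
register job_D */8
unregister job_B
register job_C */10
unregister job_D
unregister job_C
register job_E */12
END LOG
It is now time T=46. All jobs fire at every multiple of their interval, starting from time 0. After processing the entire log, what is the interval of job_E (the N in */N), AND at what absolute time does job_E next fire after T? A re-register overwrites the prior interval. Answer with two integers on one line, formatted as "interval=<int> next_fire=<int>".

Answer: interval=12 next_fire=48

Derivation:
Op 1: register job_B */18 -> active={job_B:*/18}
Op 2: register job_F */5 -> active={job_B:*/18, job_F:*/5}
Op 3: unregister job_F -> active={job_B:*/18}
Op 4: register job_D */8 -> active={job_B:*/18, job_D:*/8}
Op 5: unregister job_B -> active={job_D:*/8}
Op 6: register job_C */10 -> active={job_C:*/10, job_D:*/8}
Op 7: unregister job_D -> active={job_C:*/10}
Op 8: unregister job_C -> active={}
Op 9: register job_E */12 -> active={job_E:*/12}
Final interval of job_E = 12
Next fire of job_E after T=46: (46//12+1)*12 = 48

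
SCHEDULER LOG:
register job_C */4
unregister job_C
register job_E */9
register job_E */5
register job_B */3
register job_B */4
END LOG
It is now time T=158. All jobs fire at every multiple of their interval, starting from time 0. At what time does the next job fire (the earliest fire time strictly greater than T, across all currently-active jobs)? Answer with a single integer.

Op 1: register job_C */4 -> active={job_C:*/4}
Op 2: unregister job_C -> active={}
Op 3: register job_E */9 -> active={job_E:*/9}
Op 4: register job_E */5 -> active={job_E:*/5}
Op 5: register job_B */3 -> active={job_B:*/3, job_E:*/5}
Op 6: register job_B */4 -> active={job_B:*/4, job_E:*/5}
  job_B: interval 4, next fire after T=158 is 160
  job_E: interval 5, next fire after T=158 is 160
Earliest fire time = 160 (job job_B)

Answer: 160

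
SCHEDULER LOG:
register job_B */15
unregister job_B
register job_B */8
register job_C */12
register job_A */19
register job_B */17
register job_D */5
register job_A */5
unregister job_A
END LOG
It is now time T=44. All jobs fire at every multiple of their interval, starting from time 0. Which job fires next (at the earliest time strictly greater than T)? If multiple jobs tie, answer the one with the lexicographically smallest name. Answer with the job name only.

Op 1: register job_B */15 -> active={job_B:*/15}
Op 2: unregister job_B -> active={}
Op 3: register job_B */8 -> active={job_B:*/8}
Op 4: register job_C */12 -> active={job_B:*/8, job_C:*/12}
Op 5: register job_A */19 -> active={job_A:*/19, job_B:*/8, job_C:*/12}
Op 6: register job_B */17 -> active={job_A:*/19, job_B:*/17, job_C:*/12}
Op 7: register job_D */5 -> active={job_A:*/19, job_B:*/17, job_C:*/12, job_D:*/5}
Op 8: register job_A */5 -> active={job_A:*/5, job_B:*/17, job_C:*/12, job_D:*/5}
Op 9: unregister job_A -> active={job_B:*/17, job_C:*/12, job_D:*/5}
  job_B: interval 17, next fire after T=44 is 51
  job_C: interval 12, next fire after T=44 is 48
  job_D: interval 5, next fire after T=44 is 45
Earliest = 45, winner (lex tiebreak) = job_D

Answer: job_D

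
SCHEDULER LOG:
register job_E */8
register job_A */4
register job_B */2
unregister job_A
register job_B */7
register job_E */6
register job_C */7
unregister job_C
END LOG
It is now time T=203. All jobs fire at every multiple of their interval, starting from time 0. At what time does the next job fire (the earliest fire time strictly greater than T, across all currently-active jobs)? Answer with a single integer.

Op 1: register job_E */8 -> active={job_E:*/8}
Op 2: register job_A */4 -> active={job_A:*/4, job_E:*/8}
Op 3: register job_B */2 -> active={job_A:*/4, job_B:*/2, job_E:*/8}
Op 4: unregister job_A -> active={job_B:*/2, job_E:*/8}
Op 5: register job_B */7 -> active={job_B:*/7, job_E:*/8}
Op 6: register job_E */6 -> active={job_B:*/7, job_E:*/6}
Op 7: register job_C */7 -> active={job_B:*/7, job_C:*/7, job_E:*/6}
Op 8: unregister job_C -> active={job_B:*/7, job_E:*/6}
  job_B: interval 7, next fire after T=203 is 210
  job_E: interval 6, next fire after T=203 is 204
Earliest fire time = 204 (job job_E)

Answer: 204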